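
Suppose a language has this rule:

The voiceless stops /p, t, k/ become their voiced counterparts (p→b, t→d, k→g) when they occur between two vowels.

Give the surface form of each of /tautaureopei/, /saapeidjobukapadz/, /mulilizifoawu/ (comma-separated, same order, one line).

/tautaureopei/: /t/ is a voiceless stop between vowels /u/ and /a/, so it voices to [d]. /p/ is a voiceless stop between vowels /o/ and /e/, so it voices to [b]. → [taudaureobei].
/saapeidjobukapadz/: /p/ is a voiceless stop between vowels /a/ and /e/, so it voices to [b]. /k/ is a voiceless stop between vowels /u/ and /a/, so it voices to [g]. /p/ is a voiceless stop between vowels /a/ and /a/, so it voices to [b]. → [saabeidjobugabadz].
/mulilizifoawu/: the rule's environment is not met; surfaces unchanged as [mulilizifoawu].

taudaureobei, saabeidjobugabadz, mulilizifoawu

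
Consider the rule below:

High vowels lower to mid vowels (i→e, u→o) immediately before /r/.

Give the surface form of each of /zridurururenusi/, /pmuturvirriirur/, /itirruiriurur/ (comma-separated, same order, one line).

zridorororenusi, pmutorverrieror, iterruerioror

/zridurururenusi/: /u/ is a high vowel immediately before /r/, so it lowers to [o]. /u/ is a high vowel immediately before /r/, so it lowers to [o]. /u/ is a high vowel immediately before /r/, so it lowers to [o]. → [zridorororenusi].
/pmuturvirriirur/: /u/ is a high vowel immediately before /r/, so it lowers to [o]. /i/ is a high vowel immediately before /r/, so it lowers to [e]. /i/ is a high vowel immediately before /r/, so it lowers to [e]. /u/ is a high vowel immediately before /r/, so it lowers to [o]. → [pmutorverrieror].
/itirruiriurur/: /i/ is a high vowel immediately before /r/, so it lowers to [e]. /i/ is a high vowel immediately before /r/, so it lowers to [e]. /u/ is a high vowel immediately before /r/, so it lowers to [o]. /u/ is a high vowel immediately before /r/, so it lowers to [o]. → [iterruerioror].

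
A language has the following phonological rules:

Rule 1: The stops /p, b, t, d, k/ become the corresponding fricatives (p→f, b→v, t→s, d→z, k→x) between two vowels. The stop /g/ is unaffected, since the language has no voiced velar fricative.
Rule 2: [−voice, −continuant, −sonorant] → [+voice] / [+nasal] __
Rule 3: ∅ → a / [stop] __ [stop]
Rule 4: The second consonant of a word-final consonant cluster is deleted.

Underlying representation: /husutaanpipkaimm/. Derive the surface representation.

Rule 1 (intervocalic spirantization): /t/ is a stop between vowels /u/ and /a/, so it spirantizes to the fricative [s]. /husutaanpipkaimm/ → hususaanpipkaimm.
Rule 2 (post-nasal voicing): /p/ is a voiceless stop immediately after the nasal /n/, so it voices to [b]. /hususaanpipkaimm/ → hususaanbipkaimm.
Rule 3 (stop-cluster a-epenthesis): /p/ and /k/ form a stop–stop cluster, so [a] is inserted between them. /hususaanbipkaimm/ → hususaanbipakaimm.
Rule 4 (final cluster simplification): /m/ is the second consonant of a word-final cluster /mm/, so it deletes. /hususaanbipakaimm/ → hususaanbipakaim.

hususaanbipakaim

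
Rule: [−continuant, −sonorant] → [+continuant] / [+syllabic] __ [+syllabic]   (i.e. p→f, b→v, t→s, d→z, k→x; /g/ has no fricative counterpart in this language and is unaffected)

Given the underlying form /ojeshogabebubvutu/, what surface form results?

/b/ is a stop between vowels /a/ and /e/, so it spirantizes to the fricative [v].
/b/ is a stop between vowels /e/ and /u/, so it spirantizes to the fricative [v].
/t/ is a stop between vowels /u/ and /u/, so it spirantizes to the fricative [s].
Surface form: [ojeshogavevubvusu].

ojeshogavevubvusu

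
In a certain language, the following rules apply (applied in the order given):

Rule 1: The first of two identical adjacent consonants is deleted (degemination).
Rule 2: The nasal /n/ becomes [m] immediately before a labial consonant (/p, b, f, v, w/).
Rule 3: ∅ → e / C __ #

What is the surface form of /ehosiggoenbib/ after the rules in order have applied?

Rule 1 (degemination): /gg/ is a geminate; the first /g/ deletes. /ehosiggoenbib/ → ehosigoenbib.
Rule 2 (nasal place assimilation): /n/ precedes the labial consonant /b/, so it assimilates in place to [m]. /ehosigoenbib/ → ehosigoembib.
Rule 3 (final e-epenthesis): the form ends in the consonant /b/, so [e] is inserted word-finally. /ehosigoembib/ → ehosigoembibe.

ehosigoembibe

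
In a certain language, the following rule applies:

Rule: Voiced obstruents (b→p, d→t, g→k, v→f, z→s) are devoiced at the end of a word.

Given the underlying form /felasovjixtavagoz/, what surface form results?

felasovjixtavagos

Scanning /felasovjixtavagoz/: /v/ at position 7 is not in the conditioning environment; /v/ at position 13 is not in the conditioning environment; /g/ at position 15 is not in the conditioning environment; /z/ is a voiced obstruent in word-final position, so it devoices to [s].
Result: [felasovjixtavagos].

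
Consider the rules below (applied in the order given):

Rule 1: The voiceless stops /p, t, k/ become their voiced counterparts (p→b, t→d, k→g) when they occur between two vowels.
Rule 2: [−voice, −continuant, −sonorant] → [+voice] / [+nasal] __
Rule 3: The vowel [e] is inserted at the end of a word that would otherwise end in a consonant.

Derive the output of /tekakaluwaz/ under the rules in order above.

Rule 1 (intervocalic voicing): /k/ is a voiceless stop between vowels /e/ and /a/, so it voices to [g]. /k/ is a voiceless stop between vowels /a/ and /a/, so it voices to [g]. /tekakaluwaz/ → tegagaluwaz.
Rule 2 (post-nasal voicing): no segment meets the environment; /tegagaluwaz/ is unchanged.
Rule 3 (final e-epenthesis): the form ends in the consonant /z/, so [e] is inserted word-finally. /tegagaluwaz/ → tegagaluwaze.

tegagaluwaze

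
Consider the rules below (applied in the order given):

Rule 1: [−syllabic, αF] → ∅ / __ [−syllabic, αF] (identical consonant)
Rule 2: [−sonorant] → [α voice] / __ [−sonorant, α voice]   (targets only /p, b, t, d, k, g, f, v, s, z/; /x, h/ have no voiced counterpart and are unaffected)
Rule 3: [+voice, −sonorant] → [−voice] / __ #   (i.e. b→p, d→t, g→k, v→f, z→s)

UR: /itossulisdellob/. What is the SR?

Rule 1 (degemination): /ss/ is a geminate; the first /s/ deletes. /ll/ is a geminate; the first /l/ deletes. /itossulisdellob/ → itosulisdelob.
Rule 2 (regressive voicing assimilation): /s/ precedes the voiced obstruent /d/, so it voices to [z] by assimilation. /itosulisdelob/ → itosulizdelob.
Rule 3 (final devoicing): /b/ is a voiced obstruent in word-final position, so it devoices to [p]. /itosulizdelob/ → itosulizdelop.

itosulizdelop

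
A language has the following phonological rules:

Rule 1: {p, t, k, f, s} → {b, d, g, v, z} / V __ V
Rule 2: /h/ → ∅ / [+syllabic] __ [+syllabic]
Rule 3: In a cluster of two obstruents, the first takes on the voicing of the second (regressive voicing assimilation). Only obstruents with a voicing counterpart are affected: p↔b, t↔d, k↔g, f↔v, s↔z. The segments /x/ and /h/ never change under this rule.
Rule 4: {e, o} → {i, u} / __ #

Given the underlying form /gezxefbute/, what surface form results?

gesxevbudi

Rule 1 (intervocalic voicing): /t/ is a voiceless obstruent between vowels /u/ and /e/, so it voices to [d]. /gezxefbute/ → gezxefbude.
Rule 2 (intervocalic h-deletion): no segment meets the environment; /gezxefbude/ is unchanged.
Rule 3 (regressive voicing assimilation): /z/ precedes the voiceless obstruent /x/, so it devoices to [s] by assimilation. /f/ precedes the voiced obstruent /b/, so it voices to [v] by assimilation. /gezxefbude/ → gesxevbude.
Rule 4 (final vowel raising): /e/ is a mid vowel in word-final position, so it raises to [i]. /gesxevbude/ → gesxevbudi.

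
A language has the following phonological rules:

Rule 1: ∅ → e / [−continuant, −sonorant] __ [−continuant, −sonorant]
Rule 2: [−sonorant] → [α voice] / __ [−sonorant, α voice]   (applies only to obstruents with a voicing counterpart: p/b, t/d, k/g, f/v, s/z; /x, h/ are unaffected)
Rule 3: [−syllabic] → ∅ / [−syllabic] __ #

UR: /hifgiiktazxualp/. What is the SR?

hivgiiketasxual

Rule 1 (stop-cluster e-epenthesis): /k/ and /t/ form a stop–stop cluster, so [e] is inserted between them. /hifgiiktazxualp/ → hifgiiketazxualp.
Rule 2 (regressive voicing assimilation): /f/ precedes the voiced obstruent /g/, so it voices to [v] by assimilation. /z/ precedes the voiceless obstruent /x/, so it devoices to [s] by assimilation. /hifgiiketazxualp/ → hivgiiketasxualp.
Rule 3 (final cluster simplification): /p/ is the second consonant of a word-final cluster /lp/, so it deletes. /hivgiiketasxualp/ → hivgiiketasxual.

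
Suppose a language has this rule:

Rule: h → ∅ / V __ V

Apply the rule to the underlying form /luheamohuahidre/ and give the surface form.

/h/ occurs between vowels /u/ and /e/, so it deletes.
/h/ occurs between vowels /o/ and /u/, so it deletes.
/h/ occurs between vowels /a/ and /i/, so it deletes.
Surface form: [lueamouaidre].

lueamouaidre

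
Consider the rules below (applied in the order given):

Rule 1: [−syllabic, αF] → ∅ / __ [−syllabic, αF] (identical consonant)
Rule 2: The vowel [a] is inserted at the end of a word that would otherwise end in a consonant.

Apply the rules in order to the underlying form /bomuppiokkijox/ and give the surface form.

Rule 1 (degemination): /pp/ is a geminate; the first /p/ deletes. /kk/ is a geminate; the first /k/ deletes. /bomuppiokkijox/ → bomupiokijox.
Rule 2 (final a-epenthesis): the form ends in the consonant /x/, so [a] is inserted word-finally. /bomupiokijox/ → bomupiokijoxa.

bomupiokijoxa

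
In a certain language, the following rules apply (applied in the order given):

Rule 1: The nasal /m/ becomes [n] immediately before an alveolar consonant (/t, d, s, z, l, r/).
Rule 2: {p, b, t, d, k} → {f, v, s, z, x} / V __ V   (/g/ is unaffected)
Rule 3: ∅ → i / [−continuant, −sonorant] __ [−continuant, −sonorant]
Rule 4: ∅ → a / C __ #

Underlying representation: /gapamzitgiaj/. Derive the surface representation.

Rule 1 (nasal place assimilation): /m/ precedes the alveolar consonant /z/, so it assimilates in place to [n]. /gapamzitgiaj/ → gapanzitgiaj.
Rule 2 (intervocalic spirantization): /p/ is a stop between vowels /a/ and /a/, so it spirantizes to the fricative [f]. /gapanzitgiaj/ → gafanzitgiaj.
Rule 3 (stop-cluster i-epenthesis): /t/ and /g/ form a stop–stop cluster, so [i] is inserted between them. /gafanzitgiaj/ → gafanzitigiaj.
Rule 4 (final a-epenthesis): the form ends in the consonant /j/, so [a] is inserted word-finally. /gafanzitigiaj/ → gafanzitigiaja.

gafanzitigiaja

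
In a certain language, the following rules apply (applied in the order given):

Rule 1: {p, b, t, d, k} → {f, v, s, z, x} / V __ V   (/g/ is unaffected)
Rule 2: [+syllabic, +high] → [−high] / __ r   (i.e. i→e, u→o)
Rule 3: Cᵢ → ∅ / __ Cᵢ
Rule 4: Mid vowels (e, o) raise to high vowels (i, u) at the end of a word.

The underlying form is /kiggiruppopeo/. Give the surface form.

kigerupofeu

Rule 1 (intervocalic spirantization): /p/ is a stop between vowels /o/ and /e/, so it spirantizes to the fricative [f]. /kiggiruppopeo/ → kiggiruppofeo.
Rule 2 (pre-rhotic lowering): /i/ is a high vowel immediately before /r/, so it lowers to [e]. /kiggiruppofeo/ → kiggeruppofeo.
Rule 3 (degemination): /gg/ is a geminate; the first /g/ deletes. /pp/ is a geminate; the first /p/ deletes. /kiggeruppofeo/ → kigerupofeo.
Rule 4 (final vowel raising): /o/ is a mid vowel in word-final position, so it raises to [u]. /kigerupofeo/ → kigerupofeu.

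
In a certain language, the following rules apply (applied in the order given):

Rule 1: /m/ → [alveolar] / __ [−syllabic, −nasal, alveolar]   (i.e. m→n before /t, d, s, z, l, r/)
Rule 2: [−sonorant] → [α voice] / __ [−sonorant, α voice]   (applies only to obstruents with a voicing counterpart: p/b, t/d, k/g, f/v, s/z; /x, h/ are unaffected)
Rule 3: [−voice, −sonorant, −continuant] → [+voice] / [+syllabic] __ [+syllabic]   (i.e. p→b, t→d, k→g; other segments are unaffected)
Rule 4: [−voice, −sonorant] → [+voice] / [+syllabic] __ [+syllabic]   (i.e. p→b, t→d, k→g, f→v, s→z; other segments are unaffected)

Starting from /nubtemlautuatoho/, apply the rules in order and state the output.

Rule 1 (nasal place assimilation): /m/ precedes the alveolar consonant /l/, so it assimilates in place to [n]. /nubtemlautuatoho/ → nubtenlautuatoho.
Rule 2 (regressive voicing assimilation): /b/ precedes the voiceless obstruent /t/, so it devoices to [p] by assimilation. /nubtenlautuatoho/ → nuptenlautuatoho.
Rule 3 (intervocalic voicing): /t/ is a voiceless stop between vowels /u/ and /u/, so it voices to [d]. /t/ is a voiceless stop between vowels /a/ and /o/, so it voices to [d]. /nuptenlautuatoho/ → nuptenlauduadoho.
Rule 4 (intervocalic voicing): no segment meets the environment; /nuptenlauduadoho/ is unchanged.

nuptenlauduadoho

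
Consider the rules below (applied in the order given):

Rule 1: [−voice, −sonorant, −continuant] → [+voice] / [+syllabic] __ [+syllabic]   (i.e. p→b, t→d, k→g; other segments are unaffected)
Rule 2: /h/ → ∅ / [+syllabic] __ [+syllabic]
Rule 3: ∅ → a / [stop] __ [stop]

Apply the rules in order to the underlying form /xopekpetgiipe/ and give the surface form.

xobekapetagiibe

Rule 1 (intervocalic voicing): /p/ is a voiceless stop between vowels /o/ and /e/, so it voices to [b]. /p/ is a voiceless stop between vowels /i/ and /e/, so it voices to [b]. /xopekpetgiipe/ → xobekpetgiibe.
Rule 2 (intervocalic h-deletion): no segment meets the environment; /xobekpetgiibe/ is unchanged.
Rule 3 (stop-cluster a-epenthesis): /k/ and /p/ form a stop–stop cluster, so [a] is inserted between them. /t/ and /g/ form a stop–stop cluster, so [a] is inserted between them. /xobekpetgiibe/ → xobekapetagiibe.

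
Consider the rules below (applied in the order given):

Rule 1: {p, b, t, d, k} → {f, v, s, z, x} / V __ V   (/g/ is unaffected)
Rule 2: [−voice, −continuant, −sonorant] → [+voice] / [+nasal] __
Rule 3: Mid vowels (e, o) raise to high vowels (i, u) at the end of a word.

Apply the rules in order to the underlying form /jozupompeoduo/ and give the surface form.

jozufombeozuu

Rule 1 (intervocalic spirantization): /p/ is a stop between vowels /u/ and /o/, so it spirantizes to the fricative [f]. /d/ is a stop between vowels /o/ and /u/, so it spirantizes to the fricative [z]. /jozupompeoduo/ → jozufompeozuo.
Rule 2 (post-nasal voicing): /p/ is a voiceless stop immediately after the nasal /m/, so it voices to [b]. /jozufompeozuo/ → jozufombeozuo.
Rule 3 (final vowel raising): /o/ is a mid vowel in word-final position, so it raises to [u]. /jozufombeozuo/ → jozufombeozuu.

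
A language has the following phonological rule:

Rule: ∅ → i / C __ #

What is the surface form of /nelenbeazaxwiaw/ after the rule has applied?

nelenbeazaxwiawi

the form ends in the consonant /w/, so [i] is inserted word-finally.
Surface form: [nelenbeazaxwiawi].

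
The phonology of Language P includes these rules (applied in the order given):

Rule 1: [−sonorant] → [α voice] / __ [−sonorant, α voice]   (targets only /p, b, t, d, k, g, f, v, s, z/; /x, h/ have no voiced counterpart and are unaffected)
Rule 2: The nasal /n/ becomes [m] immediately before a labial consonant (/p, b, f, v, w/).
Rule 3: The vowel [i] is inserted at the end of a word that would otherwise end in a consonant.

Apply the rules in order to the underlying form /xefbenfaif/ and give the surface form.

xevbemfaifi

Rule 1 (regressive voicing assimilation): /f/ precedes the voiced obstruent /b/, so it voices to [v] by assimilation. /xefbenfaif/ → xevbenfaif.
Rule 2 (nasal place assimilation): /n/ precedes the labial consonant /f/, so it assimilates in place to [m]. /xevbenfaif/ → xevbemfaif.
Rule 3 (final i-epenthesis): the form ends in the consonant /f/, so [i] is inserted word-finally. /xevbemfaif/ → xevbemfaifi.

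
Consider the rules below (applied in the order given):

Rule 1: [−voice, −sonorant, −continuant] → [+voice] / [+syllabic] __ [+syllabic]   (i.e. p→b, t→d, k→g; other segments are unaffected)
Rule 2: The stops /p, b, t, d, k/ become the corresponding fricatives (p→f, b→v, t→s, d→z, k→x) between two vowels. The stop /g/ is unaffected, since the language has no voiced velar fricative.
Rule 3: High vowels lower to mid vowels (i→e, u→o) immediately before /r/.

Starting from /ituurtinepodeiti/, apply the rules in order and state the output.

izuortinevozeizi

Rule 1 (intervocalic voicing): /t/ is a voiceless stop between vowels /i/ and /u/, so it voices to [d]. /p/ is a voiceless stop between vowels /e/ and /o/, so it voices to [b]. /t/ is a voiceless stop between vowels /i/ and /i/, so it voices to [d]. /ituurtinepodeiti/ → iduurtinebodeidi.
Rule 2 (intervocalic spirantization): /d/ is a stop between vowels /i/ and /u/, so it spirantizes to the fricative [z]. /b/ is a stop between vowels /e/ and /o/, so it spirantizes to the fricative [v]. /d/ is a stop between vowels /o/ and /e/, so it spirantizes to the fricative [z]. /d/ is a stop between vowels /i/ and /i/, so it spirantizes to the fricative [z]. /iduurtinebodeidi/ → izuurtinevozeizi.
Rule 3 (pre-rhotic lowering): /u/ is a high vowel immediately before /r/, so it lowers to [o]. /izuurtinevozeizi/ → izuortinevozeizi.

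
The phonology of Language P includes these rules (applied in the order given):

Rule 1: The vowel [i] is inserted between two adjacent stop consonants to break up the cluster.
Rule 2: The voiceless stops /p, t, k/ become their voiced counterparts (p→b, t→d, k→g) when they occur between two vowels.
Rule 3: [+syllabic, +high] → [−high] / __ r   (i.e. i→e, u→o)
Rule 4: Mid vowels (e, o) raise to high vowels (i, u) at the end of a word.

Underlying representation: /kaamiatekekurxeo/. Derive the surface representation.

kaamiadegegorxeu

Rule 1 (stop-cluster i-epenthesis): no segment meets the environment; /kaamiatekekurxeo/ is unchanged.
Rule 2 (intervocalic voicing): /t/ is a voiceless stop between vowels /a/ and /e/, so it voices to [d]. /k/ is a voiceless stop between vowels /e/ and /e/, so it voices to [g]. /k/ is a voiceless stop between vowels /e/ and /u/, so it voices to [g]. /kaamiatekekurxeo/ → kaamiadegegurxeo.
Rule 3 (pre-rhotic lowering): /u/ is a high vowel immediately before /r/, so it lowers to [o]. /kaamiadegegurxeo/ → kaamiadegegorxeo.
Rule 4 (final vowel raising): /o/ is a mid vowel in word-final position, so it raises to [u]. /kaamiadegegorxeo/ → kaamiadegegorxeu.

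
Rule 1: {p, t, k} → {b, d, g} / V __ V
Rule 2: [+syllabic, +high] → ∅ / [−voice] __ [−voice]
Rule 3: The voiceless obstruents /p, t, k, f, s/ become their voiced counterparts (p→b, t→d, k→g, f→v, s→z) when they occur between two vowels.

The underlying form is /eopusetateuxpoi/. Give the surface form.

Rule 1 (intervocalic voicing): /p/ is a voiceless stop between vowels /o/ and /u/, so it voices to [b]. /t/ is a voiceless stop between vowels /e/ and /a/, so it voices to [d]. /t/ is a voiceless stop between vowels /a/ and /e/, so it voices to [d]. /eopusetateuxpoi/ → eobusedadeuxpoi.
Rule 2 (high vowel syncope): no segment meets the environment; /eobusedadeuxpoi/ is unchanged.
Rule 3 (intervocalic voicing): /s/ is a voiceless obstruent between vowels /u/ and /e/, so it voices to [z]. /eobusedadeuxpoi/ → eobuzedadeuxpoi.

eobuzedadeuxpoi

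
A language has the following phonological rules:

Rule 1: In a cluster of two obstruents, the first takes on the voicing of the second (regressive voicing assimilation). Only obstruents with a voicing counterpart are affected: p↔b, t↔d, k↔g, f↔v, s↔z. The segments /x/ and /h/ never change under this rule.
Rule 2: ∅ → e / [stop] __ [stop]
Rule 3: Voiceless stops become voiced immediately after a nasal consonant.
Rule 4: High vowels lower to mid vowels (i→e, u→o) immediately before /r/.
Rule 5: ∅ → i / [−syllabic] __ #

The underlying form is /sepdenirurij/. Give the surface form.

sebedeneroriji

Rule 1 (regressive voicing assimilation): /p/ precedes the voiced obstruent /d/, so it voices to [b] by assimilation. /sepdenirurij/ → sebdenirurij.
Rule 2 (stop-cluster e-epenthesis): /b/ and /d/ form a stop–stop cluster, so [e] is inserted between them. /sebdenirurij/ → sebedenirurij.
Rule 3 (post-nasal voicing): no segment meets the environment; /sebedenirurij/ is unchanged.
Rule 4 (pre-rhotic lowering): /i/ is a high vowel immediately before /r/, so it lowers to [e]. /u/ is a high vowel immediately before /r/, so it lowers to [o]. /sebedenirurij/ → sebedenerorij.
Rule 5 (final i-epenthesis): the form ends in the consonant /j/, so [i] is inserted word-finally. /sebedenerorij/ → sebedeneroriji.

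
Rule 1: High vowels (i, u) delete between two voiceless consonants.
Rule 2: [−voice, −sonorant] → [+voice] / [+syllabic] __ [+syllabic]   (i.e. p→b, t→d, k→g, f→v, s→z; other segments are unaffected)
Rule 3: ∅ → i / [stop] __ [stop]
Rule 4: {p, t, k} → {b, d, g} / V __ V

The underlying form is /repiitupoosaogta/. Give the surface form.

rebiidiboozaogida

Rule 1 (high vowel syncope): /u/ is a high vowel flanked by voiceless consonants /t/ and /p/, so it deletes. /repiitupoosaogta/ → repiitpoosaogta.
Rule 2 (intervocalic voicing): /p/ is a voiceless obstruent between vowels /e/ and /i/, so it voices to [b]. /s/ is a voiceless obstruent between vowels /o/ and /a/, so it voices to [z]. /repiitpoosaogta/ → rebiitpoozaogta.
Rule 3 (stop-cluster i-epenthesis): /t/ and /p/ form a stop–stop cluster, so [i] is inserted between them. /g/ and /t/ form a stop–stop cluster, so [i] is inserted between them. /rebiitpoozaogta/ → rebiitipoozaogita.
Rule 4 (intervocalic voicing): /t/ is a voiceless stop between vowels /i/ and /i/, so it voices to [d]. /p/ is a voiceless stop between vowels /i/ and /o/, so it voices to [b]. /t/ is a voiceless stop between vowels /i/ and /a/, so it voices to [d]. /rebiitipoozaogita/ → rebiidiboozaogida.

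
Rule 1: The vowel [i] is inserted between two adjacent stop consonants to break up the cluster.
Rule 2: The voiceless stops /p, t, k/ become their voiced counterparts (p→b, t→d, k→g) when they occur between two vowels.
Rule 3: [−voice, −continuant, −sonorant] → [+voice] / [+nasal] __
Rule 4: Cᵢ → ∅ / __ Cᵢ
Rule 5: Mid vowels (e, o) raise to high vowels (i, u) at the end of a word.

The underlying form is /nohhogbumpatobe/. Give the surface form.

Rule 1 (stop-cluster i-epenthesis): /g/ and /b/ form a stop–stop cluster, so [i] is inserted between them. /nohhogbumpatobe/ → nohhogibumpatobe.
Rule 2 (intervocalic voicing): /t/ is a voiceless stop between vowels /a/ and /o/, so it voices to [d]. /nohhogibumpatobe/ → nohhogibumpadobe.
Rule 3 (post-nasal voicing): /p/ is a voiceless stop immediately after the nasal /m/, so it voices to [b]. /nohhogibumpadobe/ → nohhogibumbadobe.
Rule 4 (degemination): /hh/ is a geminate; the first /h/ deletes. /nohhogibumbadobe/ → nohogibumbadobe.
Rule 5 (final vowel raising): /e/ is a mid vowel in word-final position, so it raises to [i]. /nohogibumbadobe/ → nohogibumbadobi.

nohogibumbadobi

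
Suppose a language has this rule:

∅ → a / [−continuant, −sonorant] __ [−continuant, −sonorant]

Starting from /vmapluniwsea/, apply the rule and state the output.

No segment of /vmapluniwsea/ meets the structural description of the rule, so the form surfaces unchanged.

vmapluniwsea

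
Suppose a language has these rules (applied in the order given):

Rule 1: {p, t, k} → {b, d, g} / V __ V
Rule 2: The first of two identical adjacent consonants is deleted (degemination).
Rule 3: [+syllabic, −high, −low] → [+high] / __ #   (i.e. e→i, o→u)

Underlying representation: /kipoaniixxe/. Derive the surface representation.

Rule 1 (intervocalic voicing): /p/ is a voiceless stop between vowels /i/ and /o/, so it voices to [b]. /kipoaniixxe/ → kiboaniixxe.
Rule 2 (degemination): /xx/ is a geminate; the first /x/ deletes. /kiboaniixxe/ → kiboaniixe.
Rule 3 (final vowel raising): /e/ is a mid vowel in word-final position, so it raises to [i]. /kiboaniixe/ → kiboaniixi.

kiboaniixi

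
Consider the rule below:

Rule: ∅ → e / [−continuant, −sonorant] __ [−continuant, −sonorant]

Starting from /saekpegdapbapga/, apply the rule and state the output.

/k/ and /p/ form a stop–stop cluster, so [e] is inserted between them.
/g/ and /d/ form a stop–stop cluster, so [e] is inserted between them.
/p/ and /b/ form a stop–stop cluster, so [e] is inserted between them.
/p/ and /g/ form a stop–stop cluster, so [e] is inserted between them.
Surface form: [saekepegedapebapega].

saekepegedapebapega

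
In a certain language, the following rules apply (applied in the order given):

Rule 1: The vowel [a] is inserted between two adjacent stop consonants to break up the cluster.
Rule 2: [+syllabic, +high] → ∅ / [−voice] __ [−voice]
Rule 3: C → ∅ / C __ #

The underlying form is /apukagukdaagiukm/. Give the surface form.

apkagukadaagiuk

Rule 1 (stop-cluster a-epenthesis): /k/ and /d/ form a stop–stop cluster, so [a] is inserted between them. /apukagukdaagiukm/ → apukagukadaagiukm.
Rule 2 (high vowel syncope): /u/ is a high vowel flanked by voiceless consonants /p/ and /k/, so it deletes. /apukagukadaagiukm/ → apkagukadaagiukm.
Rule 3 (final cluster simplification): /m/ is the second consonant of a word-final cluster /km/, so it deletes. /apkagukadaagiukm/ → apkagukadaagiuk.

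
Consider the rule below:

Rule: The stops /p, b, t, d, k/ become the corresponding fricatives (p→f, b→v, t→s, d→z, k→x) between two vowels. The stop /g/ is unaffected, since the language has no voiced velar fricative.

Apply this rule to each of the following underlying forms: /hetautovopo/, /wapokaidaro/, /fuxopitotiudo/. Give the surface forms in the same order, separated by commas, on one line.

hesausovofo, wafoxaizaro, fuxofisosiuzo

/hetautovopo/: /t/ is a stop between vowels /e/ and /a/, so it spirantizes to the fricative [s]. /t/ is a stop between vowels /u/ and /o/, so it spirantizes to the fricative [s]. /p/ is a stop between vowels /o/ and /o/, so it spirantizes to the fricative [f]. → [hesausovofo].
/wapokaidaro/: /p/ is a stop between vowels /a/ and /o/, so it spirantizes to the fricative [f]. /k/ is a stop between vowels /o/ and /a/, so it spirantizes to the fricative [x]. /d/ is a stop between vowels /i/ and /a/, so it spirantizes to the fricative [z]. → [wafoxaizaro].
/fuxopitotiudo/: /p/ is a stop between vowels /o/ and /i/, so it spirantizes to the fricative [f]. /t/ is a stop between vowels /i/ and /o/, so it spirantizes to the fricative [s]. /t/ is a stop between vowels /o/ and /i/, so it spirantizes to the fricative [s]. /d/ is a stop between vowels /u/ and /o/, so it spirantizes to the fricative [z]. → [fuxofisosiuzo].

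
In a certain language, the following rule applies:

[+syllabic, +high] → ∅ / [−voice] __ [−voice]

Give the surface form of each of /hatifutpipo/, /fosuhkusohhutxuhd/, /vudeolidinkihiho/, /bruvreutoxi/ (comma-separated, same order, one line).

/hatifutpipo/: /i/ is a high vowel flanked by voiceless consonants /t/ and /f/, so it deletes. /u/ is a high vowel flanked by voiceless consonants /f/ and /t/, so it deletes. /i/ is a high vowel flanked by voiceless consonants /p/ and /p/, so it deletes. → [hatftppo].
/fosuhkusohhutxuhd/: /u/ is a high vowel flanked by voiceless consonants /s/ and /h/, so it deletes. /u/ is a high vowel flanked by voiceless consonants /k/ and /s/, so it deletes. /u/ is a high vowel flanked by voiceless consonants /h/ and /t/, so it deletes. /u/ is a high vowel flanked by voiceless consonants /x/ and /h/, so it deletes. → [foshksohhtxhd].
/vudeolidinkihiho/: /i/ is a high vowel flanked by voiceless consonants /k/ and /h/, so it deletes. /i/ is a high vowel flanked by voiceless consonants /h/ and /h/, so it deletes. → [vudeolidinkhho].
/bruvreutoxi/: the rule's environment is not met; surfaces unchanged as [bruvreutoxi].

hatftppo, foshksohhtxhd, vudeolidinkhho, bruvreutoxi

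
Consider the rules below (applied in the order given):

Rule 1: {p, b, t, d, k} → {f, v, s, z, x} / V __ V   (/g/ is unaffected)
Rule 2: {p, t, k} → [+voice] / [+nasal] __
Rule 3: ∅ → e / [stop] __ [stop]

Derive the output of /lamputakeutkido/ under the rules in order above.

lambusaxeutekizo

Rule 1 (intervocalic spirantization): /t/ is a stop between vowels /u/ and /a/, so it spirantizes to the fricative [s]. /k/ is a stop between vowels /a/ and /e/, so it spirantizes to the fricative [x]. /d/ is a stop between vowels /i/ and /o/, so it spirantizes to the fricative [z]. /lamputakeutkido/ → lampusaxeutkizo.
Rule 2 (post-nasal voicing): /p/ is a voiceless stop immediately after the nasal /m/, so it voices to [b]. /lampusaxeutkizo/ → lambusaxeutkizo.
Rule 3 (stop-cluster e-epenthesis): /t/ and /k/ form a stop–stop cluster, so [e] is inserted between them. /lambusaxeutkizo/ → lambusaxeutekizo.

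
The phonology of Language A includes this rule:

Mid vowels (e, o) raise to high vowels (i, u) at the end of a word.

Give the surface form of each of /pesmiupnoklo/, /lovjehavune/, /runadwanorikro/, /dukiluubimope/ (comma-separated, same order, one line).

pesmiupnoklu, lovjehavuni, runadwanorikru, dukiluubimopi

/pesmiupnoklo/: /o/ is a mid vowel in word-final position, so it raises to [u]. → [pesmiupnoklu].
/lovjehavune/: /e/ is a mid vowel in word-final position, so it raises to [i]. → [lovjehavuni].
/runadwanorikro/: /o/ is a mid vowel in word-final position, so it raises to [u]. → [runadwanorikru].
/dukiluubimope/: /e/ is a mid vowel in word-final position, so it raises to [i]. → [dukiluubimopi].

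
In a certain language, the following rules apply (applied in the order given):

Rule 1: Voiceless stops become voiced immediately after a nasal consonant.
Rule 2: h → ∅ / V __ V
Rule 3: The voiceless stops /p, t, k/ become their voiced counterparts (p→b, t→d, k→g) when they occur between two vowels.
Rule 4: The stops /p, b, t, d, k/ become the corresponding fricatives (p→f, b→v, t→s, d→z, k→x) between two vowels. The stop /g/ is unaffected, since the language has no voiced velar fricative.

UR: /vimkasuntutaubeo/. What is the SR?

Rule 1 (post-nasal voicing): /k/ is a voiceless stop immediately after the nasal /m/, so it voices to [g]. /t/ is a voiceless stop immediately after the nasal /n/, so it voices to [d]. /vimkasuntutaubeo/ → vimgasundutaubeo.
Rule 2 (intervocalic h-deletion): no segment meets the environment; /vimgasundutaubeo/ is unchanged.
Rule 3 (intervocalic voicing): /t/ is a voiceless stop between vowels /u/ and /a/, so it voices to [d]. /vimgasundutaubeo/ → vimgasundudaubeo.
Rule 4 (intervocalic spirantization): /d/ is a stop between vowels /u/ and /a/, so it spirantizes to the fricative [z]. /b/ is a stop between vowels /u/ and /e/, so it spirantizes to the fricative [v]. /vimgasundudaubeo/ → vimgasunduzauveo.

vimgasunduzauveo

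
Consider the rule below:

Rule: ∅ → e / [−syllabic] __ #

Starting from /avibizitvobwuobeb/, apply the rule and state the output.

avibizitvobwuobebe

the form ends in the consonant /b/, so [e] is inserted word-finally.
Surface form: [avibizitvobwuobebe].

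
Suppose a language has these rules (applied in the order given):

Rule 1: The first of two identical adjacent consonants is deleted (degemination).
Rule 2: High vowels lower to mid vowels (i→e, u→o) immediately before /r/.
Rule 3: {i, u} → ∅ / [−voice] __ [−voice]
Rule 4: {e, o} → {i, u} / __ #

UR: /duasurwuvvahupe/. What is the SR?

duasorwuvahpi

Rule 1 (degemination): /vv/ is a geminate; the first /v/ deletes. /duasurwuvvahupe/ → duasurwuvahupe.
Rule 2 (pre-rhotic lowering): /u/ is a high vowel immediately before /r/, so it lowers to [o]. /duasurwuvahupe/ → duasorwuvahupe.
Rule 3 (high vowel syncope): /u/ is a high vowel flanked by voiceless consonants /h/ and /p/, so it deletes. /duasorwuvahupe/ → duasorwuvahpe.
Rule 4 (final vowel raising): /e/ is a mid vowel in word-final position, so it raises to [i]. /duasorwuvahpe/ → duasorwuvahpi.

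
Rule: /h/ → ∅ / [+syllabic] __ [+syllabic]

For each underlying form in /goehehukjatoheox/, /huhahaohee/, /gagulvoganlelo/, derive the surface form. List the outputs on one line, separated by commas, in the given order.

goeeukjatoeox, huaaoee, gagulvoganlelo

/goehehukjatoheox/: /h/ occurs between vowels /e/ and /e/, so it deletes. /h/ occurs between vowels /e/ and /u/, so it deletes. /h/ occurs between vowels /o/ and /e/, so it deletes. → [goeeukjatoeox].
/huhahaohee/: /h/ occurs between vowels /u/ and /a/, so it deletes. /h/ occurs between vowels /a/ and /a/, so it deletes. /h/ occurs between vowels /o/ and /e/, so it deletes. → [huaaoee].
/gagulvoganlelo/: the rule's environment is not met; surfaces unchanged as [gagulvoganlelo].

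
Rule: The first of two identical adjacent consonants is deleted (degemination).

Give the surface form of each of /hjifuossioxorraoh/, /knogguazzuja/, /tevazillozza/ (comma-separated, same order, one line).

hjifuosioxoraoh, knoguazuja, tevaziloza

/hjifuossioxorraoh/: /ss/ is a geminate; the first /s/ deletes. /rr/ is a geminate; the first /r/ deletes. → [hjifuosioxoraoh].
/knogguazzuja/: /gg/ is a geminate; the first /g/ deletes. /zz/ is a geminate; the first /z/ deletes. → [knoguazuja].
/tevazillozza/: /ll/ is a geminate; the first /l/ deletes. /zz/ is a geminate; the first /z/ deletes. → [tevaziloza].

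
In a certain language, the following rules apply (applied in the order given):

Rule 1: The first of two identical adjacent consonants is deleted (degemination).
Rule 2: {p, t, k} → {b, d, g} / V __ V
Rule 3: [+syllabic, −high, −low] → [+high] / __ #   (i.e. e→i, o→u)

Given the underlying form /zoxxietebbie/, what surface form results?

zoxiedebii

Rule 1 (degemination): /xx/ is a geminate; the first /x/ deletes. /bb/ is a geminate; the first /b/ deletes. /zoxxietebbie/ → zoxietebie.
Rule 2 (intervocalic voicing): /t/ is a voiceless stop between vowels /e/ and /e/, so it voices to [d]. /zoxietebie/ → zoxiedebie.
Rule 3 (final vowel raising): /e/ is a mid vowel in word-final position, so it raises to [i]. /zoxiedebie/ → zoxiedebii.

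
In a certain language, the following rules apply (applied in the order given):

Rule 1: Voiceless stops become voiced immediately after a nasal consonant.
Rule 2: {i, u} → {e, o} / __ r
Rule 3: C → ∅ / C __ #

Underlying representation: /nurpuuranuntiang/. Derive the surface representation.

Rule 1 (post-nasal voicing): /t/ is a voiceless stop immediately after the nasal /n/, so it voices to [d]. /nurpuuranuntiang/ → nurpuuranundiang.
Rule 2 (pre-rhotic lowering): /u/ is a high vowel immediately before /r/, so it lowers to [o]. /u/ is a high vowel immediately before /r/, so it lowers to [o]. /nurpuuranundiang/ → norpuoranundiang.
Rule 3 (final cluster simplification): /g/ is the second consonant of a word-final cluster /ng/, so it deletes. /norpuoranundiang/ → norpuoranundian.

norpuoranundian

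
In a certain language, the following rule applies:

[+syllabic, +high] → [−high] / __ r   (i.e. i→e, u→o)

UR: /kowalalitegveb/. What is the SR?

No segment of /kowalalitegveb/ meets the structural description of the rule, so the form surfaces unchanged.

kowalalitegveb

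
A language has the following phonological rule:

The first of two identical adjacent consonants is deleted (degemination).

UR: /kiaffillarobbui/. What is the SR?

kiafilarobui

/ff/ is a geminate; the first /f/ deletes.
/ll/ is a geminate; the first /l/ deletes.
/bb/ is a geminate; the first /b/ deletes.
The other instances of /k/, /f/, /l/, /r/, /b/ do not occur in the required environment and remain unchanged.
Surface form: [kiafilarobui].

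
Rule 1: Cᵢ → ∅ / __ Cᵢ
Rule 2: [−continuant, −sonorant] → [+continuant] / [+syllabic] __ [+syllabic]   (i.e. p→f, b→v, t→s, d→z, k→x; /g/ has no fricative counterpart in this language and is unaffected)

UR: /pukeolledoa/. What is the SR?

puxeolezoa

Rule 1 (degemination): /ll/ is a geminate; the first /l/ deletes. /pukeolledoa/ → pukeoledoa.
Rule 2 (intervocalic spirantization): /k/ is a stop between vowels /u/ and /e/, so it spirantizes to the fricative [x]. /d/ is a stop between vowels /e/ and /o/, so it spirantizes to the fricative [z]. /pukeoledoa/ → puxeolezoa.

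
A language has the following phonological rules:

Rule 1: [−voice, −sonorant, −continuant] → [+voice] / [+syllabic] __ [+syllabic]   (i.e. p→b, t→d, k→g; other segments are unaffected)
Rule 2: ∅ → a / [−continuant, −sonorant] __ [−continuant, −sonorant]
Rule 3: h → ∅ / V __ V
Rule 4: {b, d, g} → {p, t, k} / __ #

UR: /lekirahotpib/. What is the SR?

legiraotapip

Rule 1 (intervocalic voicing): /k/ is a voiceless stop between vowels /e/ and /i/, so it voices to [g]. /lekirahotpib/ → legirahotpib.
Rule 2 (stop-cluster a-epenthesis): /t/ and /p/ form a stop–stop cluster, so [a] is inserted between them. /legirahotpib/ → legirahotapib.
Rule 3 (intervocalic h-deletion): /h/ occurs between vowels /a/ and /o/, so it deletes. /legirahotapib/ → legiraotapib.
Rule 4 (final devoicing): /b/ is a voiced stop in word-final position, so it devoices to [p]. /legiraotapib/ → legiraotapip.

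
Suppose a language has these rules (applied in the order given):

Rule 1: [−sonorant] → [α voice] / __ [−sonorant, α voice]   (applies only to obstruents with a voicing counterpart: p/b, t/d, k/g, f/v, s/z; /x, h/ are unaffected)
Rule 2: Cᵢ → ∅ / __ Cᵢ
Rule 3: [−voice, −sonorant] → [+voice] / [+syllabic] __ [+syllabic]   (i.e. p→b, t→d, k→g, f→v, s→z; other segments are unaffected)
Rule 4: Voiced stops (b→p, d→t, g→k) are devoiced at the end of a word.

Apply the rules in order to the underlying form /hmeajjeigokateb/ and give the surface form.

Rule 1 (regressive voicing assimilation): no segment meets the environment; /hmeajjeigokateb/ is unchanged.
Rule 2 (degemination): /jj/ is a geminate; the first /j/ deletes. /hmeajjeigokateb/ → hmeajeigokateb.
Rule 3 (intervocalic voicing): /k/ is a voiceless obstruent between vowels /o/ and /a/, so it voices to [g]. /t/ is a voiceless obstruent between vowels /a/ and /e/, so it voices to [d]. /hmeajeigokateb/ → hmeajeigogadeb.
Rule 4 (final devoicing): /b/ is a voiced stop in word-final position, so it devoices to [p]. /hmeajeigogadeb/ → hmeajeigogadep.

hmeajeigogadep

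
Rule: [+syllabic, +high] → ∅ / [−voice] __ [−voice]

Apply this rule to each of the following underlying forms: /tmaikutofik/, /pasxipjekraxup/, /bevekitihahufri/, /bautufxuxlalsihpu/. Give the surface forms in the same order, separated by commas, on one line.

/tmaikutofik/: /u/ is a high vowel flanked by voiceless consonants /k/ and /t/, so it deletes. /i/ is a high vowel flanked by voiceless consonants /f/ and /k/, so it deletes. → [tmaiktofk].
/pasxipjekraxup/: /i/ is a high vowel flanked by voiceless consonants /x/ and /p/, so it deletes. /u/ is a high vowel flanked by voiceless consonants /x/ and /p/, so it deletes. → [pasxpjekraxp].
/bevekitihahufri/: /i/ is a high vowel flanked by voiceless consonants /k/ and /t/, so it deletes. /i/ is a high vowel flanked by voiceless consonants /t/ and /h/, so it deletes. /u/ is a high vowel flanked by voiceless consonants /h/ and /f/, so it deletes. → [bevekthahfri].
/bautufxuxlalsihpu/: /u/ is a high vowel flanked by voiceless consonants /t/ and /f/, so it deletes. /u/ is a high vowel flanked by voiceless consonants /x/ and /x/, so it deletes. /i/ is a high vowel flanked by voiceless consonants /s/ and /h/, so it deletes. → [bautfxxlalshpu].

tmaiktofk, pasxpjekraxp, bevekthahfri, bautfxxlalshpu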